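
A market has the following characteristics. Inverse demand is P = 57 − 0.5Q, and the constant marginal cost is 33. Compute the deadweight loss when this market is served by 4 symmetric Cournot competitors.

DWL = 23.04

Perfect competition: P = MC = 33, so 57 − 0.5Q = 33 and Q = 48.
In a 4-firm Cournot equilibrium, symmetry and the first-order condition give q = (57 − 33)/(2.5) = 9.6. So Q = 38.4 and P = 37.8.
DWL is the triangle between Q = 38.4 and Q = 48: ½·(48 − 38.4)·(37.8 − 33) = 23.04.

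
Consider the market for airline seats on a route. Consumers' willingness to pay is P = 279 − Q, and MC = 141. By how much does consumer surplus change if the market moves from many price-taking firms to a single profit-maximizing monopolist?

Competitive firms price at marginal cost: P = 141, giving Q = 138.
CS = ½·(279 − 141)·138 = 9522.
The monopolist equates marginal revenue to marginal cost: 279 − 2Q = 141, so Q = 69. From demand, P = 210.
CS = ½·(279 − 210)·69 = 2380.5.
Change in consumer surplus: 2380.5 − 9522 = −7141.5.

CS falls by 7141.5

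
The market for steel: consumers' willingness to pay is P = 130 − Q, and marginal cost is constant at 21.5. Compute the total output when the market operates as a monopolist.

The monopolist equates marginal revenue to marginal cost: 130 − 2Q = 21.5, so Q = 54.25. From demand, P = 75.75.

Q = 54.25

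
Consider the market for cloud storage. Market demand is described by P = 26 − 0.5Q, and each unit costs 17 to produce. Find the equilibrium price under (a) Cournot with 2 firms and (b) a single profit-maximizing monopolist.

With 2 symmetric Cournot firms, each firm's FOC gives 26 − 1.5q = 17, so q = 6, Q = 2·6 = 12, and P = 20.
Monopoly sets MR = MC: 26 − Q = 17 ⇒ Q = 9, P = 26 − 0.5·9 = 21.5.

Cournot: P = 20; Monopoly: P = 21.5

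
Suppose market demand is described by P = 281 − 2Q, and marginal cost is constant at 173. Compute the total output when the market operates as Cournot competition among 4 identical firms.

Cournot with 4 identical firms: the symmetric best-response condition is 281 − 10q = 173. Each firm produces q = 10.8, total output Q = 43.2, price P = 194.6.

Q = 43.2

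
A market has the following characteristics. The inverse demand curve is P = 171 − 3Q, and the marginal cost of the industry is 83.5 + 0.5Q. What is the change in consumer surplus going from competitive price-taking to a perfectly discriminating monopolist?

Under competition P = MC: 171 − 3Q = 83.5 + 0.5Q ⇒ Q = 25, P = 96.
CS = ½·(171 − 96)·25 = 937.5.
A perfectly discriminating monopolist sells every unit with P(Q) ≥ MC(Q), so output equals the competitive quantity Q = 25. Each buyer pays their reservation price, so CS = 0 and the firm captures all surplus.
CS = 0.
Change in consumer surplus: 0 − 937.5 = −937.5.

CS falls by 937.5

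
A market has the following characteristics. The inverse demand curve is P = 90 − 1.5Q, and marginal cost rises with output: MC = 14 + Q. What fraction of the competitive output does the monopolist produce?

Q_m/Q_c = 0.625

Monopoly sets MR = MC: 90 − 3Q = 14 + Q ⇒ Q = 19, P = 90 − 1.5·19 = 61.5.
Competitive equilibrium sets price equal to marginal cost: 90 − 1.5Q = 14 + Q, so Q = 30.4 and P = 44.4.
Ratio Q_m/Q_c = 19/30.4 = 0.625.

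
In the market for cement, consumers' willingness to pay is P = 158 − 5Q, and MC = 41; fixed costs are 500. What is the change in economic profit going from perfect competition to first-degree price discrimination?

π rises by 1368.9

Competitive firms price at marginal cost: P = 41, giving Q = 23.4.
Profit = (41 − 41)·23.4 − 500 = −500.
With perfect price discrimination, output is the efficient level Q = 23.4 (where demand meets MC), but every buyer pays their willingness to pay: CS = 0 and PS = total surplus.
PS equals the full surplus area, 1368.9. Profit = 1368.9 − 500 = 868.9.
Change in economic profit: 868.9 − −500 = 1368.9.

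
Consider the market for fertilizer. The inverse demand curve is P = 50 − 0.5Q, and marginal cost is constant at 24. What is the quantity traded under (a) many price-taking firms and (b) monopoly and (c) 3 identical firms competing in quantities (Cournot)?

Perfect competition: P = MC = 24, so 50 − 0.5Q = 24 and Q = 52.
The monopolist equates marginal revenue to marginal cost: 50 − Q = 24, so Q = 26. From demand, P = 37.
With 3 symmetric Cournot firms, each firm's FOC gives 50 − 2q = 24, so q = 13, Q = 3·13 = 39, and P = 30.5.

Competition: Q = 52; Monopoly: Q = 26; Cournot: Q = 39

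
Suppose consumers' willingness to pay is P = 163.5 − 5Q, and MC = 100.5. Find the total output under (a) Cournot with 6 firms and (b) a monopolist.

Cournot with 6 identical firms: the symmetric best-response condition is 163.5 − 35q = 100.5. Each firm produces q = 1.8, total output Q = 10.8, price P = 109.5.
A monopolist chooses Q where MR = MC. MR = 163.5 − 10Q; setting this equal to 100.5 gives Q = 6.3 and P = 132.

Cournot: Q = 10.8; Monopoly: Q = 6.3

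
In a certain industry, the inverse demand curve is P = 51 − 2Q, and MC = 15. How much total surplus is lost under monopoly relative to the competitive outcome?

Under competition P = MC = 15, so Q = (51 − 15)/2 = 18.
Monopoly sets MR = MC: 51 − 4Q = 15 ⇒ Q = 9, P = 51 − 2·9 = 33.
DWL is the triangle between Q = 9 and Q = 18: ½·(18 − 9)·(33 − 15) = 81.

DWL = 81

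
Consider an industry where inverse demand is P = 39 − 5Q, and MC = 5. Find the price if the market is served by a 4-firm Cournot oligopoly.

With 4 symmetric Cournot firms, each firm's FOC gives 39 − 25q = 5, so q = 1.36, Q = 4·1.36 = 5.44, and P = 11.8.

P = 11.8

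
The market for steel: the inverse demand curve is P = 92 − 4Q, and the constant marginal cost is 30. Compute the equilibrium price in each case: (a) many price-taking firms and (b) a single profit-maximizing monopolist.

Competition: P = 30; Monopoly: P = 61

Under competition P = MC = 30, so Q = (92 − 30)/4 = 15.5.
Monopoly sets MR = MC: 92 − 8Q = 30 ⇒ Q = 7.75, P = 92 − 4·7.75 = 61.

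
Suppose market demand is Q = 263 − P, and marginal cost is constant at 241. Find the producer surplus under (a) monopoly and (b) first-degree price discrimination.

Inverting demand: P = 263 − Q.
The monopolist equates marginal revenue to marginal cost: 263 − 2Q = 241, so Q = 11. From demand, P = 252.
PS = (252 − 241)·11 = 121.
With perfect price discrimination, output is the efficient level Q = 22 (where demand meets MC), but every buyer pays their willingness to pay: CS = 0 and PS = total surplus.
PS = ½·(263 − 241)·22 = 242.

Monopoly: PS = 121; Perfect PD: PS = 242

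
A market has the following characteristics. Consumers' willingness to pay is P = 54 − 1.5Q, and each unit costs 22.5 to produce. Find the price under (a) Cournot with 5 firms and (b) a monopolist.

Cournot: P = 27.75; Monopoly: P = 38.25

Cournot with 5 identical firms: the symmetric best-response condition is 54 − 9q = 22.5. Each firm produces q = 3.5, total output Q = 17.5, price P = 27.75.
A monopolist chooses Q where MR = MC. MR = 54 − 3Q; setting this equal to 22.5 gives Q = 10.5 and P = 38.25.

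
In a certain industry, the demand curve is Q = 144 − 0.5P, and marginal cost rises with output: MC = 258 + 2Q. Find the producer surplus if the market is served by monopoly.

PS = 75

Inverting demand: P = 288 − 2Q.
Monopoly sets MR = MC: 288 − 4Q = 258 + 2Q ⇒ Q = 5, P = 288 − 2·5 = 278.
PS = P·Q − VC(Q) = 278·5 − (258·5 + ½·2·5²) = 75.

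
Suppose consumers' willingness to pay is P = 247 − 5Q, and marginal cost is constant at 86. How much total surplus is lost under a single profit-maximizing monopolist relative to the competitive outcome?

DWL = 648.025

Perfect competition: P = MC = 86, so 247 − 5Q = 86 and Q = 32.2.
The monopolist equates marginal revenue to marginal cost: 247 − 10Q = 86, so Q = 16.1. From demand, P = 166.5.
DWL is the triangle between Q = 16.1 and Q = 32.2: ½·(32.2 − 16.1)·(166.5 − 86) = 648.025.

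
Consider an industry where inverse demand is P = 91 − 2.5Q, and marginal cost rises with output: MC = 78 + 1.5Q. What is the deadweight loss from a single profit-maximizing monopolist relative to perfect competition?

Competitive equilibrium sets price equal to marginal cost: 91 − 2.5Q = 78 + 1.5Q, so Q = 3.25 and P = 82.875.
The monopolist equates marginal revenue to marginal cost: 91 − 5Q = 78 + 1.5Q, so Q = 2. From demand, P = 86.
CS = ½·(91 − 82.875)·3.25 = 845/64; PS = (82.875·3.25 − 78·3.25 − ½·1.5·3.25²) = 507/64; TS = 21.125.
CS = ½·(91 − 86)·2 = 5; PS = (86·2 − 78·2 − ½·1.5·2²) = 13; TS = 18.
DWL = 21.125 − 18 = 3.125.

DWL = 3.125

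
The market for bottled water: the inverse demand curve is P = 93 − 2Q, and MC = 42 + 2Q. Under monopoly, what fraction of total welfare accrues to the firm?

PS/TS = 0.75

Monopoly sets MR = MC: 93 − 4Q = 42 + 2Q ⇒ Q = 8.5, P = 93 − 2·8.5 = 76.
CS = ½·(93 − 76)·8.5 = 72.25.
PS = P·Q − VC(Q) = 76·8.5 − (42·8.5 + ½·2·8.5²) = 216.75.
Share captured = PS/TS = 216.75/289 = 0.75.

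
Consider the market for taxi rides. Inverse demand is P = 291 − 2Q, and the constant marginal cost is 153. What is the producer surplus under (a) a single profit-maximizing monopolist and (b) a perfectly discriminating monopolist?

Monopoly: PS = 2380.5; Perfect PD: PS = 4761

Monopoly sets MR = MC: 291 − 4Q = 153 ⇒ Q = 34.5, P = 291 − 2·34.5 = 222.
PS = (222 − 153)·34.5 = 2380.5.
With perfect price discrimination, output is the efficient level Q = 69 (where demand meets MC), but every buyer pays their willingness to pay: CS = 0 and PS = total surplus.
PS = ½·(291 − 153)·69 = 4761.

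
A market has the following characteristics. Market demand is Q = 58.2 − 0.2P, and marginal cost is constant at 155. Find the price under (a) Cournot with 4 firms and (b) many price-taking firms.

Cournot: P = 182.2; Competition: P = 155

Inverting demand: P = 291 − 5Q.
In a 4-firm Cournot equilibrium, symmetry and the first-order condition give q = (291 − 155)/(25) = 5.44. So Q = 21.76 and P = 182.2.
Under competition P = MC = 155, so Q = (291 − 155)/5 = 27.2.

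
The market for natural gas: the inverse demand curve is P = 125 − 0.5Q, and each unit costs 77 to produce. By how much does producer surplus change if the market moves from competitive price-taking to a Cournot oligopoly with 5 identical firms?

Competitive firms price at marginal cost: P = 77, giving Q = 96.
PS = (77 − 77)·96 = 0.
With 5 symmetric Cournot firms, each firm's FOC gives 125 − 3q = 77, so q = 16, Q = 5·16 = 80, and P = 85.
PS = (85 − 77)·80 = 640.
Change in producer surplus: 640 − 0 = 640.

PS rises by 640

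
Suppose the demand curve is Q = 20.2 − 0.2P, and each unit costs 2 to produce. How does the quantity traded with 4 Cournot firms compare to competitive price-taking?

Cournot: Q = 15.84; Competition: Q = 19.8

Inverting demand: P = 101 − 5Q.
In a 4-firm Cournot equilibrium, symmetry and the first-order condition give q = (101 − 2)/(25) = 3.96. So Q = 15.84 and P = 21.8.
Under competition P = MC = 2, so Q = (101 − 2)/5 = 19.8.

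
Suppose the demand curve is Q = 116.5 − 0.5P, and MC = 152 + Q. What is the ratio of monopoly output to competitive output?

Inverting demand: P = 233 − 2Q.
Monopoly sets MR = MC: 233 − 4Q = 152 + Q ⇒ Q = 16.2, P = 233 − 2·16.2 = 200.6.
Competitive equilibrium sets price equal to marginal cost: 233 − 2Q = 152 + Q, so Q = 27 and P = 179.
Ratio Q_m/Q_c = 16.2/27 = 0.6.

Q_m/Q_c = 0.6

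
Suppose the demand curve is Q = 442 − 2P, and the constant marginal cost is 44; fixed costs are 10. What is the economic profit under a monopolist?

Profit = 15654.5

Inverting demand: P = 221 − 0.5Q.
The monopolist equates marginal revenue to marginal cost: 221 − Q = 44, so Q = 177. From demand, P = 132.5.
Profit = (132.5 − 44)·177 − 10 = 15654.5.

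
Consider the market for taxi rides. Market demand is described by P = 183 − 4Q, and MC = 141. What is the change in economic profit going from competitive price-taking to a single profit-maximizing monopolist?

π rises by 110.25

Perfect competition: P = MC = 141, so 183 − 4Q = 141 and Q = 10.5.
Profit = (141 − 141)·10.5 = 0.
A monopolist chooses Q where MR = MC. MR = 183 − 8Q; setting this equal to 141 gives Q = 5.25 and P = 162.
Profit = (162 − 141)·5.25 = 110.25.
Change in economic profit: 110.25 − 0 = 110.25.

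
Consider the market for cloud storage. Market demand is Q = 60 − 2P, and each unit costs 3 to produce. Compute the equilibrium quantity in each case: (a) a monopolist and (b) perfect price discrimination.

Monopoly: Q = 27; Perfect PD: Q = 54

Inverting demand: P = 30 − 0.5Q.
Monopoly sets MR = MC: 30 − Q = 3 ⇒ Q = 27, P = 30 − 0.5·27 = 16.5.
A perfectly discriminating monopolist sells every unit with P(Q) ≥ MC(Q), so output equals the competitive quantity Q = 54. Each buyer pays their reservation price, so CS = 0 and the firm captures all surplus.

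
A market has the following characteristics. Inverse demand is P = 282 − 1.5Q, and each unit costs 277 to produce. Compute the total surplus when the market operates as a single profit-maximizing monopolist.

Monopoly sets MR = MC: 282 − 3Q = 277 ⇒ Q = 5/3, P = 282 − 1.5·5/3 = 279.5.
CS = ½·(282 − 279.5)·5/3 = 25/12; PS = (279.5 − 277)·5/3 = 25/6; TS = 6.25.

TS = 6.25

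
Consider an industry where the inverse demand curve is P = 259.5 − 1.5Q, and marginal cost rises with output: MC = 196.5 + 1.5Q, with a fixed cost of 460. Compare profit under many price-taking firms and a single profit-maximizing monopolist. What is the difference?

Under competition P = MC: 259.5 − 1.5Q = 196.5 + 1.5Q ⇒ Q = 21, P = 228.
Profit = 228·21 − (196.5·21 + ½·1.5·21²) − 460 = −129.25.
A monopolist chooses Q where MR = MC. MR = 259.5 − 3Q; setting this equal to 196.5 + 1.5Q gives Q = 14 and P = 238.5.
Profit = 238.5·14 − (196.5·14 + ½·1.5·14²) − 460 = −19.
Change in profit: −19 − −129.25 = 110.25.

Profit rises by 110.25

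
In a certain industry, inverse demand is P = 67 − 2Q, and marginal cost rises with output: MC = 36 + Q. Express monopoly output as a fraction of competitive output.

Q_m/Q_c = 0.6

Monopoly sets MR = MC: 67 − 4Q = 36 + Q ⇒ Q = 6.2, P = 67 − 2·6.2 = 54.6.
Competitive equilibrium sets price equal to marginal cost: 67 − 2Q = 36 + Q, so Q = 31/3 and P = 139/3.
Ratio Q_m/Q_c = 6.2/(31/3) = 0.6.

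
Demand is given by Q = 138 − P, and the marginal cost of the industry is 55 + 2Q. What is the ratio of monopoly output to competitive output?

Q_m/Q_c = 0.75

Inverting demand: P = 138 − Q.
The monopolist equates marginal revenue to marginal cost: 138 − 2Q = 55 + 2Q, so Q = 20.75. From demand, P = 117.25.
Competitive equilibrium sets price equal to marginal cost: 138 − Q = 55 + 2Q, so Q = 83/3 and P = 331/3.
Ratio Q_m/Q_c = 20.75/(83/3) = 0.75.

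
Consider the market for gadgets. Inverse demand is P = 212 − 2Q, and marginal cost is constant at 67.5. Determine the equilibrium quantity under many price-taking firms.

Competitive firms price at marginal cost: P = 67.5, giving Q = 72.25.

Q = 72.25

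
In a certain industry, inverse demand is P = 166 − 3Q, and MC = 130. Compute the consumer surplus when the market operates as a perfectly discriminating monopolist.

CS = 0

A perfectly discriminating monopolist sells every unit with P(Q) ≥ MC(Q), so output equals the competitive quantity Q = 12. Each buyer pays their reservation price, so CS = 0 and the firm captures all surplus.
CS = 0.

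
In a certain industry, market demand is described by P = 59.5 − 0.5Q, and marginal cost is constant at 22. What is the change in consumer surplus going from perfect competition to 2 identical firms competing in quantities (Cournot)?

CS falls by 781.25

Competitive firms price at marginal cost: P = 22, giving Q = 75.
CS = ½·(59.5 − 22)·75 = 1406.25.
In a 2-firm Cournot equilibrium, symmetry and the first-order condition give q = (59.5 − 22)/(1.5) = 25. So Q = 50 and P = 34.5.
CS = ½·(59.5 − 34.5)·50 = 625.
Change in consumer surplus: 625 − 1406.25 = −781.25.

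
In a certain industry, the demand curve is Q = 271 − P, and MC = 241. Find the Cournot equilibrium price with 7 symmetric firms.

P = 244.75

Inverting demand: P = 271 − Q.
With 7 symmetric Cournot firms, each firm's FOC gives 271 − 8q = 241, so q = 3.75, Q = 7·3.75 = 26.25, and P = 244.75.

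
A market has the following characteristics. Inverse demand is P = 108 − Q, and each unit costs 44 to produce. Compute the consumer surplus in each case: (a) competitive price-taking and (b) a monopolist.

Competitive firms price at marginal cost: P = 44, giving Q = 64.
CS = ½·(108 − 44)·64 = 2048.
The monopolist equates marginal revenue to marginal cost: 108 − 2Q = 44, so Q = 32. From demand, P = 76.
CS = ½·(108 − 76)·32 = 512.

Competition: CS = 2048; Monopoly: CS = 512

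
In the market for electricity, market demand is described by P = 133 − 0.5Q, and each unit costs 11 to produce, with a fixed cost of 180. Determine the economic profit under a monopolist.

Monopoly sets MR = MC: 133 − Q = 11 ⇒ Q = 122, P = 133 − 0.5·122 = 72.
Profit = (72 − 11)·122 − 180 = 7262.

Profit = 7262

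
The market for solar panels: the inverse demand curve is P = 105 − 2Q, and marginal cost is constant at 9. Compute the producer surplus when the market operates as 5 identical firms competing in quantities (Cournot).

PS = 640

In a 5-firm Cournot equilibrium, symmetry and the first-order condition give q = (105 − 9)/(12) = 8. So Q = 40 and P = 25.
PS = (25 − 9)·40 = 640.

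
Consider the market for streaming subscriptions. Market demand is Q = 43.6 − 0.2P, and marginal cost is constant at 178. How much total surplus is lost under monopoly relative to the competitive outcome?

Inverting demand: P = 218 − 5Q.
Competitive firms price at marginal cost: P = 178, giving Q = 8.
Monopoly sets MR = MC: 218 − 10Q = 178 ⇒ Q = 4, P = 218 − 5·4 = 198.
DWL is the triangle between Q = 4 and Q = 8: ½·(8 − 4)·(198 − 178) = 40.

DWL = 40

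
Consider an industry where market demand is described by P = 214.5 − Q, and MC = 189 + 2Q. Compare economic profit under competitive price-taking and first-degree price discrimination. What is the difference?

Economic profit rises by 36.125

Under competition P = MC: 214.5 − Q = 189 + 2Q ⇒ Q = 8.5, P = 206.
Profit = 206·8.5 − (189·8.5 + ½·2·8.5²) = 72.25.
Under first-degree price discrimination the firm charges each unit its demand price and produces up to where P = MC, i.e. Q = 8.5. Consumer surplus is zero; producer surplus equals total surplus.
PS equals the full surplus area, 108.375. Profit = 108.375 = 108.375.
Change in economic profit: 108.375 − 72.25 = 36.125.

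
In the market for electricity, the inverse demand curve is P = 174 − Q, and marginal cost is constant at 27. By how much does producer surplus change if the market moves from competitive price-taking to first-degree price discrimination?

Perfect competition: P = MC = 27, so 174 − Q = 27 and Q = 147.
PS = (27 − 27)·147 = 0.
With perfect price discrimination, output is the efficient level Q = 147 (where demand meets MC), but every buyer pays their willingness to pay: CS = 0 and PS = total surplus.
PS = ½·(174 − 27)·147 = 10804.5.
Change in producer surplus: 10804.5 − 0 = 10804.5.

Producer surplus rises by 10804.5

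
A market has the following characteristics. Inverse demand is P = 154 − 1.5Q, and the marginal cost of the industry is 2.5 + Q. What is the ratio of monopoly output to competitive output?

Q_m/Q_c = 0.625

Monopoly sets MR = MC: 154 − 3Q = 2.5 + Q ⇒ Q = 37.875, P = 154 − 1.5·37.875 = 1555/16.
Competitive equilibrium sets price equal to marginal cost: 154 − 1.5Q = 2.5 + Q, so Q = 60.6 and P = 63.1.
Ratio Q_m/Q_c = 37.875/60.6 = 0.625.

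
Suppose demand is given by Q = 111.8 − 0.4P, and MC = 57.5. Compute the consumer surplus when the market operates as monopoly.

CS = 2464.2

Inverting demand: P = 279.5 − 2.5Q.
Monopoly sets MR = MC: 279.5 − 5Q = 57.5 ⇒ Q = 44.4, P = 279.5 − 2.5·44.4 = 168.5.
CS = ½·(279.5 − 168.5)·44.4 = 2464.2.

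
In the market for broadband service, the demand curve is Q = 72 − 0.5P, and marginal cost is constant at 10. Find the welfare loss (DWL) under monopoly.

DWL = 1122.25

Inverting demand: P = 144 − 2Q.
Competitive firms price at marginal cost: P = 10, giving Q = 67.
The monopolist equates marginal revenue to marginal cost: 144 − 4Q = 10, so Q = 33.5. From demand, P = 77.
DWL is the triangle between Q = 33.5 and Q = 67: ½·(67 − 33.5)·(77 − 10) = 1122.25.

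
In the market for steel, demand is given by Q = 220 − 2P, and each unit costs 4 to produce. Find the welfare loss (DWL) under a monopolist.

DWL = 2809

Inverting demand: P = 110 − 0.5Q.
Under competition P = MC = 4, so Q = (110 − 4)/0.5 = 212.
Monopoly sets MR = MC: 110 − Q = 4 ⇒ Q = 106, P = 110 − 0.5·106 = 57.
DWL is the triangle between Q = 106 and Q = 212: ½·(212 − 106)·(57 − 4) = 2809.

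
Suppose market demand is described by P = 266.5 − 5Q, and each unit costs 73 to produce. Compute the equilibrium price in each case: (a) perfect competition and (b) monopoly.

Under competition P = MC = 73, so Q = (266.5 − 73)/5 = 38.7.
A monopolist chooses Q where MR = MC. MR = 266.5 − 10Q; setting this equal to 73 gives Q = 19.35 and P = 169.75.

Competition: P = 73; Monopoly: P = 169.75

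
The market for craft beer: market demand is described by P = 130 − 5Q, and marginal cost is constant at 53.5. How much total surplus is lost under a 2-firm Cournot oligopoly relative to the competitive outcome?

DWL = 65.025

Perfect competition: P = MC = 53.5, so 130 − 5Q = 53.5 and Q = 15.3.
In a 2-firm Cournot equilibrium, symmetry and the first-order condition give q = (130 − 53.5)/(15) = 5.1. So Q = 10.2 and P = 79.
DWL is the triangle between Q = 10.2 and Q = 15.3: ½·(15.3 − 10.2)·(79 − 53.5) = 65.025.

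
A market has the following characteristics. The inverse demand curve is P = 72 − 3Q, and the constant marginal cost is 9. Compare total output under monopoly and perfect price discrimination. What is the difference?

Q rises by 10.5

A monopolist chooses Q where MR = MC. MR = 72 − 6Q; setting this equal to 9 gives Q = 10.5 and P = 40.5.
With perfect price discrimination, output is the efficient level Q = 21 (where demand meets MC), but every buyer pays their willingness to pay: CS = 0 and PS = total surplus.
Change in total output: 21 − 10.5 = 10.5.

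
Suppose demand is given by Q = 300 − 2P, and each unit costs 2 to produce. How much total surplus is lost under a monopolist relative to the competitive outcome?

Inverting demand: P = 150 − 0.5Q.
Under competition P = MC = 2, so Q = (150 − 2)/0.5 = 296.
The monopolist equates marginal revenue to marginal cost: 150 − Q = 2, so Q = 148. From demand, P = 76.
DWL is the triangle between Q = 148 and Q = 296: ½·(296 − 148)·(76 − 2) = 5476.

DWL = 5476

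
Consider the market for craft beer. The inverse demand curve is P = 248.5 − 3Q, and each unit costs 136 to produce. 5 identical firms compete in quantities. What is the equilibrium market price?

P = 154.75

In a 5-firm Cournot equilibrium, symmetry and the first-order condition give q = (248.5 − 136)/(18) = 6.25. So Q = 31.25 and P = 154.75.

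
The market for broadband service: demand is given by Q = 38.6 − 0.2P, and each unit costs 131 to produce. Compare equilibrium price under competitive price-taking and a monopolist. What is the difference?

Inverting demand: P = 193 − 5Q.
Perfect competition: P = MC = 131, so 193 − 5Q = 131 and Q = 12.4.
A monopolist chooses Q where MR = MC. MR = 193 − 10Q; setting this equal to 131 gives Q = 6.2 and P = 162.
Change in equilibrium price: 162 − 131 = 31.

P rises by 31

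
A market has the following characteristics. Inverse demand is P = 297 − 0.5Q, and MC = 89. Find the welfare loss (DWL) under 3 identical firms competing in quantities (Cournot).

DWL = 2704

Competitive firms price at marginal cost: P = 89, giving Q = 416.
In a 3-firm Cournot equilibrium, symmetry and the first-order condition give q = (297 − 89)/(2) = 104. So Q = 312 and P = 141.
DWL is the triangle between Q = 312 and Q = 416: ½·(416 − 312)·(141 − 89) = 2704.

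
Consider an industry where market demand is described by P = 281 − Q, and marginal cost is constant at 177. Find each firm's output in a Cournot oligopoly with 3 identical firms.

With 3 symmetric Cournot firms, each firm's FOC gives 281 − 4q = 177, so q = 26, Q = 3·26 = 78, and P = 203.

q_i = 26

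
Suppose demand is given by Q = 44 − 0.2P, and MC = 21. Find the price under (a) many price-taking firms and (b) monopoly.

Inverting demand: P = 220 − 5Q.
Under competition P = MC = 21, so Q = (220 − 21)/5 = 39.8.
Monopoly sets MR = MC: 220 − 10Q = 21 ⇒ Q = 19.9, P = 220 − 5·19.9 = 120.5.

Competition: P = 21; Monopoly: P = 120.5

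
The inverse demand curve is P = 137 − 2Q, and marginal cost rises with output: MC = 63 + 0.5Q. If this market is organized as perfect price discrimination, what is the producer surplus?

A perfectly discriminating monopolist sells every unit with P(Q) ≥ MC(Q), so output equals the competitive quantity Q = 29.6. Each buyer pays their reservation price, so CS = 0 and the firm captures all surplus.
PS = ½·(137 − 63)·29.6 = 1095.2.

PS = 1095.2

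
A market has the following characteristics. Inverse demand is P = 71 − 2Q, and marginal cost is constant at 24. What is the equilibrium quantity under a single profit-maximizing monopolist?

The monopolist equates marginal revenue to marginal cost: 71 − 4Q = 24, so Q = 11.75. From demand, P = 47.5.

Q = 11.75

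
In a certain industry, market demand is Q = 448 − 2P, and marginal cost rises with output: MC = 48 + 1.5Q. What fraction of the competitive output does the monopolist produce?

Inverting demand: P = 224 − 0.5Q.
The monopolist equates marginal revenue to marginal cost: 224 − Q = 48 + 1.5Q, so Q = 70.4. From demand, P = 188.8.
Competitive equilibrium sets price equal to marginal cost: 224 − 0.5Q = 48 + 1.5Q, so Q = 88 and P = 180.
Ratio Q_m/Q_c = 70.4/88 = 0.8.

Q_m/Q_c = 0.8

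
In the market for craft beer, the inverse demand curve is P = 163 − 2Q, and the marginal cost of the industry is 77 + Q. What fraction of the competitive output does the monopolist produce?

Q_m/Q_c = 0.6

A monopolist chooses Q where MR = MC. MR = 163 − 4Q; setting this equal to 77 + Q gives Q = 17.2 and P = 128.6.
Competitive equilibrium sets price equal to marginal cost: 163 − 2Q = 77 + Q, so Q = 86/3 and P = 317/3.
Ratio Q_m/Q_c = 17.2/(86/3) = 0.6.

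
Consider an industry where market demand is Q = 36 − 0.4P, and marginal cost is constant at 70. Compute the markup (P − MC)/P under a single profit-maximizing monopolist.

Inverting demand: P = 90 − 2.5Q.
Monopoly sets MR = MC: 90 − 5Q = 70 ⇒ Q = 4, P = 90 − 2.5·4 = 80.
Lerner index = (P − MC)/P = (80 − 70)/80 = 0.125.

Lerner index = 0.125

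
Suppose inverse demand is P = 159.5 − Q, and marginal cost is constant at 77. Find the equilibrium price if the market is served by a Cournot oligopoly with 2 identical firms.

P = 104.5

In a 2-firm Cournot equilibrium, symmetry and the first-order condition give q = (159.5 − 77)/(3) = 27.5. So Q = 55 and P = 104.5.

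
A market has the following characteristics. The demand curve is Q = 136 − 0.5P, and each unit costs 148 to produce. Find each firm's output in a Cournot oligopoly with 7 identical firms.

q_i = 7.75

Inverting demand: P = 272 − 2Q.
In a 7-firm Cournot equilibrium, symmetry and the first-order condition give q = (272 − 148)/(16) = 7.75. So Q = 54.25 and P = 163.5.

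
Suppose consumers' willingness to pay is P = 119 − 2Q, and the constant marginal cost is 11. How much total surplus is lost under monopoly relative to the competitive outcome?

Competitive firms price at marginal cost: P = 11, giving Q = 54.
The monopolist equates marginal revenue to marginal cost: 119 − 4Q = 11, so Q = 27. From demand, P = 65.
DWL is the triangle between Q = 27 and Q = 54: ½·(54 − 27)·(65 − 11) = 729.

DWL = 729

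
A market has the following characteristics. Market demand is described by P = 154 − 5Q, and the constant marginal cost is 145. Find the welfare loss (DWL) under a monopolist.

Perfect competition: P = MC = 145, so 154 − 5Q = 145 and Q = 1.8.
A monopolist chooses Q where MR = MC. MR = 154 − 10Q; setting this equal to 145 gives Q = 0.9 and P = 149.5.
DWL is the triangle between Q = 0.9 and Q = 1.8: ½·(1.8 − 0.9)·(149.5 − 145) = 2.025.

DWL = 2.025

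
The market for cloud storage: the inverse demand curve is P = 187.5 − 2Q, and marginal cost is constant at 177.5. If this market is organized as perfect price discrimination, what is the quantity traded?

With perfect price discrimination, output is the efficient level Q = 5 (where demand meets MC), but every buyer pays their willingness to pay: CS = 0 and PS = total surplus.

Q = 5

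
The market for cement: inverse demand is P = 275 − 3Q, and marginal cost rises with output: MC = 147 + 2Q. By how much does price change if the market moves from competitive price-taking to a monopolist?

Under competition P = MC: 275 − 3Q = 147 + 2Q ⇒ Q = 25.6, P = 198.2.
A monopolist chooses Q where MR = MC. MR = 275 − 6Q; setting this equal to 147 + 2Q gives Q = 16 and P = 227.
Change in price: 227 − 198.2 = 28.8.

P rises by 28.8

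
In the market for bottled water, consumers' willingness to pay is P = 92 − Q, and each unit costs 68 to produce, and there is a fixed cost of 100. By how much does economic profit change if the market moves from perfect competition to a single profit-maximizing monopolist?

Economic profit rises by 144

Competitive firms price at marginal cost: P = 68, giving Q = 24.
Profit = (68 − 68)·24 − 100 = −100.
The monopolist equates marginal revenue to marginal cost: 92 − 2Q = 68, so Q = 12. From demand, P = 80.
Profit = (80 − 68)·12 − 100 = 44.
Change in economic profit: 44 − −100 = 144.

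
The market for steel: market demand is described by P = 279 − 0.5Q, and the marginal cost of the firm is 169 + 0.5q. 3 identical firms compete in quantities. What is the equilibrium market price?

P = 213

With 3 symmetric Cournot firms, each firm's FOC gives 279 − 2q = 169 + 0.5q, so q = 44, Q = 3·44 = 132, and P = 213.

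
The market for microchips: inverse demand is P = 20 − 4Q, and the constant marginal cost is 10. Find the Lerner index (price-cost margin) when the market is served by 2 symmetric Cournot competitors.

In a 2-firm Cournot equilibrium, symmetry and the first-order condition give q = (20 − 10)/(12) = 5/6. So Q = 5/3 and P = 40/3.
Lerner index = (P − MC)/P = (40/3 − 10)/(40/3) = 0.25.

Lerner index = 0.25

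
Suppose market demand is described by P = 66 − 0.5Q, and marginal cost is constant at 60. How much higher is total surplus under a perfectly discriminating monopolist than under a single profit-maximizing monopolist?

Total surplus rises by 9

The monopolist equates marginal revenue to marginal cost: 66 − Q = 60, so Q = 6. From demand, P = 63.
CS = ½·(66 − 63)·6 = 9; PS = (63 − 60)·6 = 18; TS = 27.
With perfect price discrimination, output is the efficient level Q = 12 (where demand meets MC), but every buyer pays their willingness to pay: CS = 0 and PS = total surplus.
TS = 36 (equal to competitive TS).
Change in total surplus: 36 − 27 = 9.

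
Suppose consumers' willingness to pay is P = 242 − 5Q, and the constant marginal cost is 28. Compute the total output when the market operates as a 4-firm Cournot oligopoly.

In a 4-firm Cournot equilibrium, symmetry and the first-order condition give q = (242 − 28)/(25) = 8.56. So Q = 34.24 and P = 70.8.

Q = 34.24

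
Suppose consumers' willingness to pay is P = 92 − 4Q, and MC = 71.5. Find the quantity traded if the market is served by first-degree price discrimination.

Under first-degree price discrimination the firm charges each unit its demand price and produces up to where P = MC, i.e. Q = 5.125. Consumer surplus is zero; producer surplus equals total surplus.

Q = 5.125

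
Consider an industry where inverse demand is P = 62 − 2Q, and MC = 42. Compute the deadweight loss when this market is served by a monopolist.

DWL = 25

Perfect competition: P = MC = 42, so 62 − 2Q = 42 and Q = 10.
A monopolist chooses Q where MR = MC. MR = 62 − 4Q; setting this equal to 42 gives Q = 5 and P = 52.
DWL is the triangle between Q = 5 and Q = 10: ½·(10 − 5)·(52 − 42) = 25.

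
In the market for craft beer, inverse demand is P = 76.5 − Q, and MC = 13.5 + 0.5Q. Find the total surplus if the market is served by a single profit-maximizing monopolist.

TS = 1111.32

Monopoly sets MR = MC: 76.5 − 2Q = 13.5 + 0.5Q ⇒ Q = 25.2, P = 76.5 − 25.2 = 51.3.
CS = ½·(76.5 − 51.3)·25.2 = 317.52; PS = (51.3·25.2 − 13.5·25.2 − ½·0.5·25.2²) = 793.8; TS = 1111.32.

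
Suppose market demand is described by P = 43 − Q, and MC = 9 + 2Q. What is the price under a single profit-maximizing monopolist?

Monopoly sets MR = MC: 43 − 2Q = 9 + 2Q ⇒ Q = 8.5, P = 43 − 8.5 = 34.5.

P = 34.5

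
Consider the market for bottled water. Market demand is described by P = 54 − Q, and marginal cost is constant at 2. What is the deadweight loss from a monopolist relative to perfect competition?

DWL = 338

Competitive firms price at marginal cost: P = 2, giving Q = 52.
The monopolist equates marginal revenue to marginal cost: 54 − 2Q = 2, so Q = 26. From demand, P = 28.
DWL is the triangle between Q = 26 and Q = 52: ½·(52 − 26)·(28 − 2) = 338.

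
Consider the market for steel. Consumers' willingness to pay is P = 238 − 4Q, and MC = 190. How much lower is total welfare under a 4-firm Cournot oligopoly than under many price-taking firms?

TS falls by 11.52

Under competition P = MC = 190, so Q = (238 − 190)/4 = 12.
CS = ½·(238 − 190)·12 = 288; PS = (190 − 190)·12 = 0; TS = 288.
With 4 symmetric Cournot firms, each firm's FOC gives 238 − 20q = 190, so q = 2.4, Q = 4·2.4 = 9.6, and P = 199.6.
CS = ½·(238 − 199.6)·9.6 = 184.32; PS = (199.6 − 190)·9.6 = 92.16; TS = 276.48.
Change in total welfare: 276.48 − 288 = −11.52.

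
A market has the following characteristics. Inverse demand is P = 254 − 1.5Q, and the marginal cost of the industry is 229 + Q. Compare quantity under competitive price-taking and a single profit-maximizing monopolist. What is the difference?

Quantity falls by 3.75

Competitive equilibrium sets price equal to marginal cost: 254 − 1.5Q = 229 + Q, so Q = 10 and P = 239.
A monopolist chooses Q where MR = MC. MR = 254 − 3Q; setting this equal to 229 + Q gives Q = 6.25 and P = 244.625.
Change in quantity: 6.25 − 10 = −3.75.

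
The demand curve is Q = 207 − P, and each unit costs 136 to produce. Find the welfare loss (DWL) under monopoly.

Inverting demand: P = 207 − Q.
Competitive firms price at marginal cost: P = 136, giving Q = 71.
The monopolist equates marginal revenue to marginal cost: 207 − 2Q = 136, so Q = 35.5. From demand, P = 171.5.
DWL is the triangle between Q = 35.5 and Q = 71: ½·(71 − 35.5)·(171.5 − 136) = 630.125.

DWL = 630.125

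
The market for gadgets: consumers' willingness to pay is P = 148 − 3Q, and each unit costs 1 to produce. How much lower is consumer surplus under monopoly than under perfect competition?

CS falls by 2701.125

Under competition P = MC = 1, so Q = (148 − 1)/3 = 49.
CS = ½·(148 − 1)·49 = 3601.5.
A monopolist chooses Q where MR = MC. MR = 148 − 6Q; setting this equal to 1 gives Q = 24.5 and P = 74.5.
CS = ½·(148 − 74.5)·24.5 = 900.375.
Change in consumer surplus: 900.375 − 3601.5 = −2701.125.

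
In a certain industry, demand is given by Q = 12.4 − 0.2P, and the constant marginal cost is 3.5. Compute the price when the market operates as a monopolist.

P = 32.75

Inverting demand: P = 62 − 5Q.
A monopolist chooses Q where MR = MC. MR = 62 − 10Q; setting this equal to 3.5 gives Q = 5.85 and P = 32.75.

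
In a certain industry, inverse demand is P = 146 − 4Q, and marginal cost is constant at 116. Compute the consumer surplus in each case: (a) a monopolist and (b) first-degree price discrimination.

The monopolist equates marginal revenue to marginal cost: 146 − 8Q = 116, so Q = 3.75. From demand, P = 131.
CS = ½·(146 − 131)·3.75 = 28.125.
A perfectly discriminating monopolist sells every unit with P(Q) ≥ MC(Q), so output equals the competitive quantity Q = 7.5. Each buyer pays their reservation price, so CS = 0 and the firm captures all surplus.
CS = 0.

Monopoly: CS = 28.125; Perfect PD: CS = 0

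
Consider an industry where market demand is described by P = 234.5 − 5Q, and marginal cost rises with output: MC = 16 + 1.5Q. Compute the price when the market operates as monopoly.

P = 139.5

A monopolist chooses Q where MR = MC. MR = 234.5 − 10Q; setting this equal to 16 + 1.5Q gives Q = 19 and P = 139.5.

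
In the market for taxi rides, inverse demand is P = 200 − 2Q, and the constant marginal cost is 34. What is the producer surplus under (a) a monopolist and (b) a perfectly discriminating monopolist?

Monopoly: PS = 3444.5; Perfect PD: PS = 6889

A monopolist chooses Q where MR = MC. MR = 200 − 4Q; setting this equal to 34 gives Q = 41.5 and P = 117.
PS = (117 − 34)·41.5 = 3444.5.
A perfectly discriminating monopolist sells every unit with P(Q) ≥ MC(Q), so output equals the competitive quantity Q = 83. Each buyer pays their reservation price, so CS = 0 and the firm captures all surplus.
PS = ½·(200 − 34)·83 = 6889.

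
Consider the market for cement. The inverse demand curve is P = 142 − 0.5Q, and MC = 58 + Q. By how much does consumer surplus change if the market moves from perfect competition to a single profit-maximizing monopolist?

Consumer surplus falls by 343

Under competition P = MC: 142 − 0.5Q = 58 + Q ⇒ Q = 56, P = 114.
CS = ½·(142 − 114)·56 = 784.
A monopolist chooses Q where MR = MC. MR = 142 − Q; setting this equal to 58 + Q gives Q = 42 and P = 121.
CS = ½·(142 − 121)·42 = 441.
Change in consumer surplus: 441 − 784 = −343.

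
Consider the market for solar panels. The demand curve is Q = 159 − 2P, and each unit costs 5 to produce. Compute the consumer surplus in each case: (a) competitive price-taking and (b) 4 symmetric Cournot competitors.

Competition: CS = 5550.25; Cournot: CS = 3552.16

Inverting demand: P = 79.5 − 0.5Q.
Competitive firms price at marginal cost: P = 5, giving Q = 149.
CS = ½·(79.5 − 5)·149 = 5550.25.
Cournot with 4 identical firms: the symmetric best-response condition is 79.5 − 2.5q = 5. Each firm produces q = 29.8, total output Q = 119.2, price P = 19.9.
CS = ½·(79.5 − 19.9)·119.2 = 3552.16.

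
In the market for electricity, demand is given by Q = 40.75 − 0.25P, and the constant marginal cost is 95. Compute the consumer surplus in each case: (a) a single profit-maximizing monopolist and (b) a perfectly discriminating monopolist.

Inverting demand: P = 163 − 4Q.
The monopolist equates marginal revenue to marginal cost: 163 − 8Q = 95, so Q = 8.5. From demand, P = 129.
CS = ½·(163 − 129)·8.5 = 144.5.
With perfect price discrimination, output is the efficient level Q = 17 (where demand meets MC), but every buyer pays their willingness to pay: CS = 0 and PS = total surplus.
CS = 0.

Monopoly: CS = 144.5; Perfect PD: CS = 0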